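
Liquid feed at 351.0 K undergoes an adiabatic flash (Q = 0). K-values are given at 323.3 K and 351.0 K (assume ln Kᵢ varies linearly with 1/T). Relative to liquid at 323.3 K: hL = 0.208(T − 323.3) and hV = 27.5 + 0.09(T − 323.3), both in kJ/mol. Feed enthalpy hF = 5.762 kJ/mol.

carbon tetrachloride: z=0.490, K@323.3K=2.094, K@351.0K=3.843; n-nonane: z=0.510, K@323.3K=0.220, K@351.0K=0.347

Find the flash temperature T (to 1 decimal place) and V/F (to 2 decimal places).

Adiabatic flash: solve Rachford–Rice at each trial T, then check hF = ψ·hV(T) + (1−ψ)·hL(T).
  T = 323.3 K: K = (2.094, 0.220), RR gives ψ = 0.162, H_out = 4.456 kJ/mol
  T = 351.0 K: K = (3.843, 0.347), RR gives ψ = 0.571, H_out = 19.598 kJ/mol
  T = 337.1 K: K = (2.869, 0.279), RR gives ψ = 0.406, H_out = 13.386 kJ/mol
  T = 330.2 K: K = (2.459, 0.248), RR gives ψ = 0.302, H_out = 9.502 kJ/mol
  T = 326.8 K: K = (2.274, 0.234), RR gives ψ = 0.239, H_out = 7.211 kJ/mol
  T = 325.1 K: K = (2.185, 0.227), RR gives ψ = 0.204, H_out = 5.932 kJ/mol
Linear interpolation between T = 323.3 (H_out = 4.456) and T = 325.1 (H_out = 5.932) on hF = 5.762 gives T ≈ 324.9 K, at which ψ = 0.20.

T = 324.9 K, V/F = 0.20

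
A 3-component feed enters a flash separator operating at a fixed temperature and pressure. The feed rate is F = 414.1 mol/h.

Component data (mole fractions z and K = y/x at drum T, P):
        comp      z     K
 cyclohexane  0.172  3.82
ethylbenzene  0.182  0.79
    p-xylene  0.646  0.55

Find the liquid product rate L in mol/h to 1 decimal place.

Let ψ = V/F and solve Σ zᵢ(Kᵢ−1)/(1+ψ(Kᵢ−1)) = 0.
g(0) = ΣzᵢKᵢ − 1 = 0.156 and g(1) = 1 − Σzᵢ/Kᵢ = -0.450, so a root lies in (0, 1).
Newton–Raphson from ψ = 0.7:
  ψ = 0.700: g = -0.3061, g' = -0.444 → ψ = 0.011
  ψ = 0.011: g = 0.1395, g' = -1.425 → ψ = 0.109
  ψ = 0.109: g = 0.0259, g' = -0.952 → ψ = 0.136
  ψ = 0.136: g = 0.0012, g' = -0.870 → ψ = 0.138
Converged at ψ = 0.138.
Then V = ψ·F = 0.1378·414.1 = 57.1 mol/h and L = F − V = 357.0 mol/h.

L = 357.0 mol/h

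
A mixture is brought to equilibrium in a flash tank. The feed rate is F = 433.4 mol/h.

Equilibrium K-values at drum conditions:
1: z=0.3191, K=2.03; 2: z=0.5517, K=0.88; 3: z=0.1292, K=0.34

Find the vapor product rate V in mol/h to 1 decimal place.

V = 246.0 mol/h

Iterate (Newton) starting at ψ = 0.35:
  ψ = 0.3500: g = 0.06159, g' = -0.2867 → ψ = 0.5648
  ψ = 0.5648: g = 0.00082, g' = -0.2875 → ψ = 0.5677
Converged at ψ = 0.5677.
Then V = ψ·F = 0.5677·433.4 = 246.0 mol/h and L = F − V = 187.4 mol/h.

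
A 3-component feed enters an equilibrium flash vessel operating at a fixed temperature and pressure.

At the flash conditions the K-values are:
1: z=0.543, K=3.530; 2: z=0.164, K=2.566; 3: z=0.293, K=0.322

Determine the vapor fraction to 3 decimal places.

Material balance + equilibrium reduce to Σ zᵢ(Kᵢ−1)/(1+ψ(Kᵢ−1)) = 0.
g(0) = ΣzᵢKᵢ − 1 = 1.432 and g(1) = 1 − Σzᵢ/Kᵢ = -0.128, so a root lies in (0, 1).
Newton iteration, ψ⁰ = 0.33:
  ψ = 0.330: g = 0.6621, g' = -1.431 → ψ = 0.793
  ψ = 0.793: g = 0.1421, g' = -1.094 → ψ = 0.923
  ψ = 0.923: g = -0.0134, g' = -1.340 → ψ = 0.913
  ψ = 0.913: g = -0.0001, g' = -1.312 → ψ = 0.912
Converged at ψ = 0.912.

ψ = 0.912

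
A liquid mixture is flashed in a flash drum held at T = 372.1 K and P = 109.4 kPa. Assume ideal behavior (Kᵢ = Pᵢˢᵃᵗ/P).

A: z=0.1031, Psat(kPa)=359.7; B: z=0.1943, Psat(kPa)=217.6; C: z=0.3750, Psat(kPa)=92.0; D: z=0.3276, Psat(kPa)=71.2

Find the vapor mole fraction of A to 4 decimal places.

y_A = 0.1377

Raoult's law: Kᵢ = Pᵢˢᵃᵗ/P = Pᵢˢᵃᵗ/109.4.
  K_A = 359.7/109.4 = 3.287934, K_B = 217.6/109.4 = 1.989031, K_C = 92.0/109.4 = 0.840951, K_D = 71.2/109.4 = 0.650823
Newton–Raphson from ψ = 0.5:
  ψ = 0.5000: g = 0.03522, g' = -0.2723 → ψ = 0.6293
  ψ = 0.6293: g = 0.00224, g' = -0.2402 → ψ = 0.6387
Converged at ψ = 0.6387.
Compositions from xᵢ = zᵢ/(1+ψ(Kᵢ−1)), yᵢ = Kᵢxᵢ:
  A: x = 0.0419, y = 0.1377
  B: x = 0.1191, y = 0.2369
  C: x = 0.4174, y = 0.3510
  D: x = 0.4216, y = 0.2744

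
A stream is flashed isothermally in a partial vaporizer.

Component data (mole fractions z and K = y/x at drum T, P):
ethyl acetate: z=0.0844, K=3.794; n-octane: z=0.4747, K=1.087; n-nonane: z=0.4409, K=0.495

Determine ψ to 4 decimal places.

Newton iteration, ψ⁰ = 0.41:
  ψ = 0.4100: g = -0.13101, g' = -0.3253 → ψ = 0.0073
  ψ = 0.0073: g = 0.04891, g' = -0.7497 → ψ = 0.0725
  ψ = 0.0725: g = 0.00601, g' = -0.5803 → ψ = 0.0829
  ψ = 0.0829: g = 0.00010, g' = -0.5604 → ψ = 0.0831
Converged at ψ = 0.0831.

ψ = 0.0831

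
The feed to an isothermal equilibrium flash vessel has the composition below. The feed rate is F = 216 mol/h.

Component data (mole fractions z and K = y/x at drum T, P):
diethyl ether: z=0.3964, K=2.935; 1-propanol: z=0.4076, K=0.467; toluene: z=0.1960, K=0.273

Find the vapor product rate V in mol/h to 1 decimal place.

Material balance + equilibrium reduce to Σ zᵢ(Kᵢ−1)/(1+V/F(Kᵢ−1)) = 0.
Feasibility: ΣzᵢKᵢ = 1.4073, Σzᵢ/Kᵢ = 1.7258 — both > 1, two phases present.
Newton–Raphson from V/F = 0.5:
  V/F = 0.5000: g = -0.13020, g' = -0.8543 → V/F = 0.3476
  V/F = 0.3476: g = 0.00125, g' = -0.8905 → V/F = 0.3490
Converged at V/F = 0.3490.
Then V = V/F·F = 0.3490·216 = 75.4 mol/h and L = F − V = 140.6 mol/h.

V = 75.4 mol/h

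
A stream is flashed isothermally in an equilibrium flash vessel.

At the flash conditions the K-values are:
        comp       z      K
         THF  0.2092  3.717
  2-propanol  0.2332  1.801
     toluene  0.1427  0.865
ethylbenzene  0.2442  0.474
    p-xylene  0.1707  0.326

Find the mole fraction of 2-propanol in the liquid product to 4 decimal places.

Newton–Raphson from V/F = 0.5:
  V/F = 0.5000: g = 0.00590, g' = -0.6577 → V/F = 0.5090
Converged at V/F = 0.5090.
Compositions from xᵢ = zᵢ/(1+V/F(Kᵢ−1)), yᵢ = Kᵢxᵢ:
  THF: x = 0.0878, y = 0.3263
  2-propanol: x = 0.1657, y = 0.2984
  toluene: x = 0.1532, y = 0.1325
  ethylbenzene: x = 0.3335, y = 0.1581
  p-xylene: x = 0.2598, y = 0.0847

x_2-propanol = 0.1657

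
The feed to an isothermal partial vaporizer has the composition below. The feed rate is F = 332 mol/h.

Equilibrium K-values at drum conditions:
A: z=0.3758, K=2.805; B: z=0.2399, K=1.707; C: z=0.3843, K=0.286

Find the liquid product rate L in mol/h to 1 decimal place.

L = 145.5 mol/h

Material balance + equilibrium reduce to Σ zᵢ(Kᵢ−1)/(1+ψ(Kᵢ−1)) = 0.
Check two-phase: ΣzᵢKᵢ = 1.5735 > 1 and Σzᵢ/Kᵢ = 1.6182 > 1, so g(0) = 0.5735 > 0 and g(1) = -0.6182 < 0.
Iterate (Newton) starting at ψ = 0.5:
  ψ = 0.5000: g = 0.05512, g' = -0.8776 → ψ = 0.5628
  ψ = 0.5628: g = -0.00091, g' = -0.9102 → ψ = 0.5618
Converged at ψ = 0.5618.
Then V = ψ·F = 0.5618·332 = 186.5 mol/h and L = F − V = 145.5 mol/h.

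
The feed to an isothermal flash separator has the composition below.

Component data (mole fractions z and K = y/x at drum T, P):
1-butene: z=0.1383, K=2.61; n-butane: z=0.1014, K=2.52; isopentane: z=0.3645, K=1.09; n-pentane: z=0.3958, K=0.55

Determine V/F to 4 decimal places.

Rachford–Rice: g(V/F) = Σ zᵢ(Kᵢ−1)/(1+V/F(Kᵢ−1)) = 0.
Check two-phase: ΣzᵢKᵢ = 1.2315 > 1 and Σzᵢ/Kᵢ = 1.1473 > 1, so g(0) = 0.2315 > 0 and g(1) = -0.1473 < 0.
Iterate (Newton) starting at V/F = 0.5:
  V/F = 0.5000: g = 0.01250, g' = -0.3218 → V/F = 0.5389
  V/F = 0.5389: g = 0.00012, g' = -0.3159 → V/F = 0.5392
Converged at V/F = 0.5392.

V/F = 0.5392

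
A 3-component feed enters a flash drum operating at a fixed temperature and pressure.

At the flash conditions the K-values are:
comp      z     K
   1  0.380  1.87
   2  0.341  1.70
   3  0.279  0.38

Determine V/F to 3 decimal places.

Rachford–Rice: g(V/F) = Σ zᵢ(Kᵢ−1)/(1+V/F(Kᵢ−1)) = 0.
Check two-phase: ΣzᵢKᵢ = 1.396 > 1 and Σzᵢ/Kᵢ = 1.138 > 1, so g(0) = 0.396 > 0 and g(1) = -0.138 < 0.
Newton–Raphson from V/F = 0.5:
  V/F = 0.500: g = 0.1565, g' = -0.457 → V/F = 0.843
  V/F = 0.843: g = -0.0214, g' = -0.632 → V/F = 0.809
  V/F = 0.809: g = -0.0006, g' = -0.599 → V/F = 0.808
Converged at V/F = 0.808.

V/F = 0.808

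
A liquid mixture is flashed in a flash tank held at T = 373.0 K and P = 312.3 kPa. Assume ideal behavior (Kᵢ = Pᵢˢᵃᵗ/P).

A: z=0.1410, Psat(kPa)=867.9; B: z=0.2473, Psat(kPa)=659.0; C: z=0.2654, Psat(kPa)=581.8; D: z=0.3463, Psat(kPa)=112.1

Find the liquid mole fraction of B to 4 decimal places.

x_B = 0.1384

Raoult's law: Kᵢ = Pᵢˢᵃᵗ/P = Pᵢˢᵃᵗ/312.3.
  K_A = 867.9/312.3 = 2.779059, K_B = 659.0/312.3 = 2.110150, K_C = 581.8/312.3 = 1.862952, K_D = 112.1/312.3 = 0.358950
Newton iteration, β⁰ = 0.47:
  β = 0.4700: g = 0.16224, g' = -0.6555 → β = 0.7175
  β = 0.7175: g = -0.00661, g' = -0.7439 → β = 0.7086
Converged at β = 0.7086.
Compositions from xᵢ = zᵢ/(1+β(Kᵢ−1)), yᵢ = Kᵢxᵢ:
  A: x = 0.0624, y = 0.1733
  B: x = 0.1384, y = 0.2921
  C: x = 0.1647, y = 0.3068
  D: x = 0.6345, y = 0.2278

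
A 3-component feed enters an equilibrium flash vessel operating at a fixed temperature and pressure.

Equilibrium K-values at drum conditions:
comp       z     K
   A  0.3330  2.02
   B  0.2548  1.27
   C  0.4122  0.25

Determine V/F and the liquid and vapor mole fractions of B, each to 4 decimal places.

Rachford–Rice: g(V/F) = Σ zᵢ(Kᵢ−1)/(1+V/F(Kᵢ−1)) = 0.
Feasibility: ΣzᵢKᵢ = 1.0993, Σzᵢ/Kᵢ = 2.0143 — both > 1, two phases present.
Newton–Raphson from V/F = 0.49:
  V/F = 0.4900: g = -0.20155, g' = -0.7481 → V/F = 0.2206
  V/F = 0.2206: g = -0.02823, g' = -0.5803 → V/F = 0.1719
  V/F = 0.1719: g = -0.00019, g' = -0.5733 → V/F = 0.1716
Converged at V/F = 0.1716.
Compositions from xᵢ = zᵢ/(1+V/F(Kᵢ−1)), yᵢ = Kᵢxᵢ:
  A: x = 0.2834, y = 0.5725
  B: x = 0.2435, y = 0.3093
  C: x = 0.4731, y = 0.1183

V/F = 0.1716, x_B = 0.2435, y_B = 0.3093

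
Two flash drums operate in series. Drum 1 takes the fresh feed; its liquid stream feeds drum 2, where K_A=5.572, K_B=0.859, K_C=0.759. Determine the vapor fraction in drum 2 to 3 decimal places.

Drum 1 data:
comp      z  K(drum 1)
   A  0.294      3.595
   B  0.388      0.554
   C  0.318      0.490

V/F (drum 2) = 0.636

Drum 1:
Material balance + equilibrium reduce to Σ zᵢ(Kᵢ−1)/(1+ψ₁(Kᵢ−1)) = 0.
g(0) = ΣzᵢKᵢ − 1 = 0.428 and g(1) = 1 − Σzᵢ/Kᵢ = -0.431, so a root lies in (0, 1).
Newton iteration, ψ₁⁰ = 0.5:
  ψ₁ = 0.500: g = -0.1083, g' = -0.652 → ψ₁ = 0.334
  ψ₁ = 0.334: g = 0.0100, g' = -0.795 → ψ₁ = 0.346
  ψ₁ = 0.346: g = 0.0001, g' = -0.779 → ψ₁ = 0.347
Converged at ψ₁ = 0.347.
Drum-1 compositions:
  A: x = 0.155, y = 0.556
  B: x = 0.459, y = 0.254
  C: x = 0.386, y = 0.189
Drum-2 feed = drum-1 liquid: z₂ = (0.1548, 0.4589, 0.3863).
Drum 2:
Material balance + equilibrium reduce to Σ zᵢ(Kᵢ−1)/(1+ψ₂(Kᵢ−1)) = 0.
g(0) = ΣzᵢKᵢ − 1 = 0.550 and g(1) = 1 − Σzᵢ/Kᵢ = -0.071, so a root lies in (0, 1).
Newton–Raphson from ψ₂ = 0.62:
  ψ₂ = 0.620: g = 0.0042, g' = -0.262 → ψ₂ = 0.636
Converged at ψ₂ = 0.636.
  A: x = 0.040, y = 0.221
  B: x = 0.504, y = 0.433
  C: x = 0.456, y = 0.346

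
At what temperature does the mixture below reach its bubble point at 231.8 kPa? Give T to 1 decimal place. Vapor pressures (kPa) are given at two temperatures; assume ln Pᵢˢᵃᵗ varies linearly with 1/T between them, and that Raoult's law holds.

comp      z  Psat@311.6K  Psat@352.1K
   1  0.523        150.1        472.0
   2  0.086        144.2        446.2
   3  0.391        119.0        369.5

Bubble-point temperature: ΣzᵢPᵢˢᵃᵗ(T) = P. Interpolate ln Pᵢˢᵃᵗ = aᵢ + bᵢ/T.
  T = 311.6 K: ΣzᵢPᵢˢᵃᵗ = 137.43 kPa
  T = 352.1 K: ΣzᵢPᵢˢᵃᵗ = 429.70 kPa
  T = 331.9 K: ΣzᵢPᵢˢᵃᵗ = 251.97 kPa
  T = 321.8 K: ΣzᵢPᵢˢᵃᵗ = 188.15 kPa
  T = 326.9 K: ΣzᵢPᵢˢᵃᵗ = 218.54 kPa
  T = 329.4 K: ΣzᵢPᵢˢᵃᵗ = 234.79 kPa
  T = 328.1 K: ΣzᵢPᵢˢᵃᵗ = 226.22 kPa
  T = 328.8 K: ΣzᵢPᵢˢᵃᵗ = 230.80 kPa
Interpolating between 328.8 K and 329.4 K gives T ≈ 329.0 K.

T = 329.0 K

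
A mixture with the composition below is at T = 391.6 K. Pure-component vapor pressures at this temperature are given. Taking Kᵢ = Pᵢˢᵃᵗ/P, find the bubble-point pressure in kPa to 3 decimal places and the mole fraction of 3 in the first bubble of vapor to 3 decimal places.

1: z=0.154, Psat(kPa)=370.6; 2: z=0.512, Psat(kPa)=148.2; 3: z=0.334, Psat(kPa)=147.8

Pbub = 182.316 kPa, y_3 = 0.271

At the bubble point ψ → 0, so ΣzᵢKᵢ = 1 with Kᵢ = Pᵢˢᵃᵗ/P ⇒ P = ΣzᵢPᵢˢᵃᵗ.
P = 0.154·370.6 + 0.512·148.2 + 0.334·147.8 = 182.316 kPa
yᵢ = zᵢPᵢˢᵃᵗ/P ⇒ y_3 = 0.334·147.8/182.316 = 0.271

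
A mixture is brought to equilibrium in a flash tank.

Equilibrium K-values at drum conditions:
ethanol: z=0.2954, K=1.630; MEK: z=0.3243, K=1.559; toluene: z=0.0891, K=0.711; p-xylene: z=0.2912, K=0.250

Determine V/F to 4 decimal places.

Newton iteration, V/F⁰ = 0.5:
  V/F = 0.5000: g = -0.09633, g' = -0.5592 → V/F = 0.3277
  V/F = 0.3277: g = -0.01055, g' = -0.4500 → V/F = 0.3043
  V/F = 0.3043: g = -0.00011, g' = -0.4405 → V/F = 0.3040
Converged at V/F = 0.3040.

V/F = 0.3040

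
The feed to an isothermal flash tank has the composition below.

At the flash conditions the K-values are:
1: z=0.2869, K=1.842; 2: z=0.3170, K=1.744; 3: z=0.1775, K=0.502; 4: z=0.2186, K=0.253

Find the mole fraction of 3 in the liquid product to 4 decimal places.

Material balance + equilibrium reduce to Σ zᵢ(Kᵢ−1)/(1+ψ(Kᵢ−1)) = 0.
g(0) = ΣzᵢKᵢ − 1 = 0.2257 and g(1) = 1 − Σzᵢ/Kᵢ = -0.5551, so a root lies in (0, 1).
Newton–Raphson from ψ = 0.5:
  ψ = 0.5000: g = -0.03645, g' = -0.5828 → ψ = 0.4375
  ψ = 0.4375: g = -0.00110, g' = -0.5496 → ψ = 0.4355
Converged at ψ = 0.4355.
Compositions from xᵢ = zᵢ/(1+ψ(Kᵢ−1)), yᵢ = Kᵢxᵢ:
  1: x = 0.2099, y = 0.3867
  2: x = 0.2394, y = 0.4176
  3: x = 0.2267, y = 0.1138
  4: x = 0.3240, y = 0.0820

x_3 = 0.2267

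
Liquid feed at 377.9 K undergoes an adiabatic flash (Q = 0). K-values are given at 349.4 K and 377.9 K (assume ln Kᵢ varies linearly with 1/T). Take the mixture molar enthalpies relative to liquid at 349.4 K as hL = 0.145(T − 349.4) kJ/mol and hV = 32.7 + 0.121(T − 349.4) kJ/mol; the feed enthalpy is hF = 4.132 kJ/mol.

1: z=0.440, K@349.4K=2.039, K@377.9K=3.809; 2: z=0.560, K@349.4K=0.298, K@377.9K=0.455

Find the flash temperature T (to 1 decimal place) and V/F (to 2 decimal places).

Adiabatic flash: solve Rachford–Rice at each trial T, then check hF = ψ·hV(T) + (1−ψ)·hL(T).
  T = 349.4 K: K = (2.039, 0.298), RR gives ψ = 0.088, H_out = 2.871 kJ/mol
  T = 377.9 K: K = (3.809, 0.455), RR gives ψ = 0.608, H_out = 23.598 kJ/mol
  T = 363.6 K: K = (2.818, 0.371), RR gives ψ = 0.392, H_out = 14.728 kJ/mol
  T = 356.5 K: K = (2.405, 0.333), RR gives ψ = 0.261, H_out = 9.529 kJ/mol
  T = 352.9 K: K = (2.214, 0.315), RR gives ψ = 0.181, H_out = 6.410 kJ/mol
  T = 351.1 K: K = (2.122, 0.306), RR gives ψ = 0.135, H_out = 4.665 kJ/mol
Linear interpolation between T = 349.4 (H_out = 2.871) and T = 351.1 (H_out = 4.665) on hF = 4.132 gives T ≈ 350.6 K, at which ψ = 0.12.

T = 350.6 K, V/F = 0.12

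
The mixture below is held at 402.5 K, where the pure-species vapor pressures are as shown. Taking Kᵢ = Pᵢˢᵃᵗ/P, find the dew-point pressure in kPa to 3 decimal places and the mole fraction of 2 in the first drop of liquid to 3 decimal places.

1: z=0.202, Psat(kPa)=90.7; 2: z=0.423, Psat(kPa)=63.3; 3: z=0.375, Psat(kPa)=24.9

Pdew = 41.719 kPa, x_2 = 0.279

At the dew point ψ → 1, so Σzᵢ/Kᵢ = 1 with Kᵢ = Pᵢˢᵃᵗ/P ⇒ 1/P = Σzᵢ/Pᵢˢᵃᵗ.
1/P = 0.202/90.7 + 0.423/63.3 + 0.375/24.9 = 0.023970 ⇒ P = 41.719 kPa
xᵢ = zᵢP/Pᵢˢᵃᵗ ⇒ x_2 = 0.423·41.719/63.3 = 0.279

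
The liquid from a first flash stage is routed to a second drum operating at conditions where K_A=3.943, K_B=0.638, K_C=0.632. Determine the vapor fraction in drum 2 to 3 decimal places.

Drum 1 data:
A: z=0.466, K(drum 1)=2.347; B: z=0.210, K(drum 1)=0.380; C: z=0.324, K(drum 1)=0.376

V/F (drum 2) = 0.632

Drum 1:
Material balance + equilibrium reduce to Σ zᵢ(Kᵢ−1)/(1+ψ₁(Kᵢ−1)) = 0.
Feasibility: ΣzᵢKᵢ = 1.295, Σzᵢ/Kᵢ = 1.613 — both > 1, two phases present.
Newton–Raphson from ψ₁ = 0.5:
  ψ₁ = 0.500: g = -0.1075, g' = -0.738 → ψ₁ = 0.354
  ψ₁ = 0.354: g = -0.0015, g' = -0.728 → ψ₁ = 0.352
Converged at ψ₁ = 0.352.
Drum-1 compositions:
  A: x = 0.316, y = 0.742
  B: x = 0.269, y = 0.102
  C: x = 0.415, y = 0.156
Drum-2 feed = drum-1 liquid: z₂ = (0.3160, 0.2687, 0.4153).
Drum 2:
Let ψ₂ = V/F and solve Σ zᵢ(Kᵢ−1)/(1+ψ₂(Kᵢ−1)) = 0.
g(0) = ΣzᵢKᵢ − 1 = 0.680 and g(1) = 1 − Σzᵢ/Kᵢ = -0.158, so a root lies in (0, 1).
Newton iteration, ψ₂⁰ = 0.65:
  ψ₂ = 0.650: g = -0.0088, g' = -0.480 → ψ₂ = 0.632
Converged at ψ₂ = 0.632.
  A: x = 0.111, y = 0.436
  B: x = 0.348, y = 0.222
  C: x = 0.541, y = 0.342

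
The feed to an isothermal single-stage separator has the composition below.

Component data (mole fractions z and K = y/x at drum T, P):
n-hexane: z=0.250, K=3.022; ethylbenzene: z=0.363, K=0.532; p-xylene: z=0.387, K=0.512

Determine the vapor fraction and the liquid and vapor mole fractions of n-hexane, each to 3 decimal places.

Newton iteration, ψ⁰ = 0.5:
  ψ = 0.500: g = -0.2202, g' = -0.549 → ψ = 0.099
  ψ = 0.099: g = 0.0444, g' = -0.898 → ψ = 0.149
  ψ = 0.149: g = 0.0025, g' = -0.803 → ψ = 0.152
Converged at ψ = 0.152.
Compositions from xᵢ = zᵢ/(1+ψ(Kᵢ−1)), yᵢ = Kᵢxᵢ:
  n-hexane: x = 0.191, y = 0.578
  ethylbenzene: x = 0.391, y = 0.208
  p-xylene: x = 0.418, y = 0.214

ψ = 0.152, x_n-hexane = 0.191, y_n-hexane = 0.578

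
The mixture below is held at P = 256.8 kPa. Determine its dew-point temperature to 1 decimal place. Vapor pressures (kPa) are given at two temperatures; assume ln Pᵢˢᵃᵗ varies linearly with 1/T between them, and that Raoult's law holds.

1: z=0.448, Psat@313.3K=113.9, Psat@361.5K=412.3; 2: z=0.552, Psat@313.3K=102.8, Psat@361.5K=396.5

T = 343.4 K

Dew-point temperature: Σzᵢ·P/Pᵢˢᵃᵗ(T) = 1. Interpolate ln Pᵢˢᵃᵗ = aᵢ + bᵢ/T.
  T = 313.3 K: ΣzᵢP/Pᵢˢᵃᵗ = 2.3890
  T = 361.5 K: ΣzᵢP/Pᵢˢᵃᵗ = 0.6365
  T = 337.4 K: ΣzᵢP/Pᵢˢᵃᵗ = 1.1761
  T = 349.4 K: ΣzᵢP/Pᵢˢᵃᵗ = 0.8572
  T = 343.4 K: ΣzᵢP/Pᵢˢᵃᵗ = 1.0013
  T = 346.4 K: ΣzᵢP/Pᵢˢᵃᵗ = 0.9258
  T = 344.9 K: ΣzᵢP/Pᵢˢᵃᵗ = 0.9627
  T = 344.1 K: ΣzᵢP/Pᵢˢᵃᵗ = 0.9830
Interpolating between 343.4 K and 344.1 K gives T ≈ 343.4 K.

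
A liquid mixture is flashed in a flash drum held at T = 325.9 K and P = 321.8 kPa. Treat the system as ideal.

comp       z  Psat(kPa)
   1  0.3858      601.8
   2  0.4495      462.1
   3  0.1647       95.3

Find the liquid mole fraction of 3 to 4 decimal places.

x_3 = 0.4642

Raoult's law: Kᵢ = Pᵢˢᵃᵗ/P = Pᵢˢᵃᵗ/321.8.
  K_1 = 601.8/321.8 = 1.870106, K_2 = 462.1/321.8 = 1.435985, K_3 = 95.3/321.8 = 0.296147
Rachford–Rice: g(β) = Σ zᵢ(Kᵢ−1)/(1+β(Kᵢ−1)) = 0.
g(0) = ΣzᵢKᵢ − 1 = 0.4157 and g(1) = 1 − Σzᵢ/Kᵢ = -0.0755, so a root lies in (0, 1).
Newton iteration, β⁰ = 0.4:
  β = 0.4000: g = 0.25454, g' = -0.3808 → β = 1.0000
  β = 1.0000: g = -0.07547, g' = -1.0553 → β = 0.9285
  β = 0.9285: g = -0.00939, g' = -0.8123 → β = 0.9169
  β = 0.9169: g = -0.00017, g' = -0.7828 → β = 0.9167
Converged at β = 0.9167.
Compositions from xᵢ = zᵢ/(1+β(Kᵢ−1)), yᵢ = Kᵢxᵢ:
  1: x = 0.2146, y = 0.4014
  2: x = 0.3211, y = 0.4612
  3: x = 0.4642, y = 0.1375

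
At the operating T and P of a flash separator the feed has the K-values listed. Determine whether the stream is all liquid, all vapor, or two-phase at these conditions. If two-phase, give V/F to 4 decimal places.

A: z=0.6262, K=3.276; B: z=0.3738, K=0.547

all vapor

ΣzᵢKᵢ = 2.2559; Σzᵢ/Kᵢ = 0.8745.
Since Σzᵢ/Kᵢ < 1 the mixture is above its dew point — single vapor phase.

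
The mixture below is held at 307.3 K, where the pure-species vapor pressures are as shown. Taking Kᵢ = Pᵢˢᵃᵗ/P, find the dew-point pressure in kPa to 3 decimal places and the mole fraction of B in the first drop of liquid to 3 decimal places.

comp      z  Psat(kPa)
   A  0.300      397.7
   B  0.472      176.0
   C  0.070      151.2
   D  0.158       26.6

At the dew point ψ → 1, so Σzᵢ/Kᵢ = 1 with Kᵢ = Pᵢˢᵃᵗ/P ⇒ 1/P = Σzᵢ/Pᵢˢᵃᵗ.
1/P = 0.300/397.7 + 0.472/176.0 + 0.070/151.2 + 0.158/26.6 = 0.009839 ⇒ P = 101.637 kPa
xᵢ = zᵢP/Pᵢˢᵃᵗ ⇒ x_B = 0.472·101.637/176.0 = 0.273

Pdew = 101.637 kPa, x_B = 0.273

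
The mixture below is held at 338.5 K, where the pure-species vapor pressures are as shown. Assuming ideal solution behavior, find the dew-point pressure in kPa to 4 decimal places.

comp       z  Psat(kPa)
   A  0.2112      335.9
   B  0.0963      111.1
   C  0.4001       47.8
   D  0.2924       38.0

Pdew = 56.9457 kPa

At the dew point ψ → 1, so Σzᵢ/Kᵢ = 1 with Kᵢ = Pᵢˢᵃᵗ/P ⇒ 1/P = Σzᵢ/Pᵢˢᵃᵗ.
1/P = 0.2112/335.9 + 0.0963/111.1 + 0.4001/47.8 + 0.2924/38.0 = 0.0175606 ⇒ P = 56.9457 kPa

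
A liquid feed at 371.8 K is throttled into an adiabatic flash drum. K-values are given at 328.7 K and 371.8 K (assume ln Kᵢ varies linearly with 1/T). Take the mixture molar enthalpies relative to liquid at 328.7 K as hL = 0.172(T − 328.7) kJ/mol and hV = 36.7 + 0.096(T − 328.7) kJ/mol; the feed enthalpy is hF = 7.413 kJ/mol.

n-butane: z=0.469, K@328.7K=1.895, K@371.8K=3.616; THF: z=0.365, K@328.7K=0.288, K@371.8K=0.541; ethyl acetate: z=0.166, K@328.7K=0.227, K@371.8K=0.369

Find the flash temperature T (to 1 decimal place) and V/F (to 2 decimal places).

Adiabatic flash: solve Rachford–Rice at each trial T, then check hF = ψ·hV(T) + (1−ψ)·hL(T).
  T = 328.7 K: K = (1.895, 0.288, 0.227), RR gives ψ = 0.048, H_out = 1.769 kJ/mol
  T = 371.8 K: K = (3.616, 0.541, 0.369), RR gives ψ = 0.699, H_out = 30.763 kJ/mol
  T = 350.2 K: K = (2.668, 0.402, 0.294), RR gives ψ = 0.422, H_out = 18.507 kJ/mol
  T = 339.4 K: K = (2.259, 0.342, 0.259), RR gives ψ = 0.263, H_out = 11.294 kJ/mol
  T = 334.0 K: K = (2.070, 0.314, 0.243), RR gives ψ = 0.166, H_out = 6.928 kJ/mol
  T = 336.7 K: K = (2.163, 0.328, 0.251), RR gives ψ = 0.217, H_out = 9.200 kJ/mol
  T = 335.4 K: K = (2.118, 0.321, 0.247), RR gives ψ = 0.193, H_out = 8.131 kJ/mol
Linear interpolation between T = 334.0 (H_out = 6.928) and T = 335.4 (H_out = 8.131) on hF = 7.413 gives T ≈ 334.6 K, at which ψ = 0.18.

T = 334.6 K, V/F = 0.18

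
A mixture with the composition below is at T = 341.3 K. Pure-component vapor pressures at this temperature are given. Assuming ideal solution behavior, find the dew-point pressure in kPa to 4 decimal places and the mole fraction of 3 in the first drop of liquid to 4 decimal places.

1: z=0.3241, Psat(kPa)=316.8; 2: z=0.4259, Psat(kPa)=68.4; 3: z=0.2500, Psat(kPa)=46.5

At the dew point ψ → 1, so Σzᵢ/Kᵢ = 1 with Kᵢ = Pᵢˢᵃᵗ/P ⇒ 1/P = Σzᵢ/Pᵢˢᵃᵗ.
1/P = 0.3241/316.8 + 0.4259/68.4 + 0.2500/46.5 = 0.0126260 ⇒ P = 79.2017 kPa
xᵢ = zᵢP/Pᵢˢᵃᵗ ⇒ x_3 = 0.2500·79.2017/46.5 = 0.4258

Pdew = 79.2017 kPa, x_3 = 0.4258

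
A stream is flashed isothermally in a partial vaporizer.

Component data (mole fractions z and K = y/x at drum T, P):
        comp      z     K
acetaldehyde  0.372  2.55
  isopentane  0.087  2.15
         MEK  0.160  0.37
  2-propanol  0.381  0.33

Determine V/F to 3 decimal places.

V/F = 0.329

Rachford–Rice: g(V/F) = Σ zᵢ(Kᵢ−1)/(1+V/F(Kᵢ−1)) = 0.
Feasibility: ΣzᵢKᵢ = 1.321, Σzᵢ/Kᵢ = 1.773 — both > 1, two phases present.
Newton iteration, V/F⁰ = 0.5:
  V/F = 0.500: g = -0.1426, g' = -0.852 → V/F = 0.333
  V/F = 0.333: g = -0.0032, g' = -0.834 → V/F = 0.329
Converged at V/F = 0.329.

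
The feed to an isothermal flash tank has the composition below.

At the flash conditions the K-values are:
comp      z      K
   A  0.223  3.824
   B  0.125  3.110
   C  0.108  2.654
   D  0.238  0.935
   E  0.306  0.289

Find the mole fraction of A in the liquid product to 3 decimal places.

x_A = 0.079

Newton–Raphson from ψ = 0.45:
  ψ = 0.450: g = 0.1792, g' = -0.924 → ψ = 0.644
  ψ = 0.644: g = 0.0043, g' = -0.921 → ψ = 0.649
Converged at ψ = 0.649.
Compositions from xᵢ = zᵢ/(1+ψ(Kᵢ−1)), yᵢ = Kᵢxᵢ:
  A: x = 0.079, y = 0.301
  B: x = 0.053, y = 0.164
  C: x = 0.052, y = 0.138
  D: x = 0.248, y = 0.232
  E: x = 0.568, y = 0.164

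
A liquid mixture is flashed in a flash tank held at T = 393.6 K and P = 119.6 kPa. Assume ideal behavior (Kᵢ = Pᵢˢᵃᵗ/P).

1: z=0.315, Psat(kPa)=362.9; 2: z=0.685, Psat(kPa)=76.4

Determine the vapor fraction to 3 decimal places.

Raoult's law: Kᵢ = Pᵢˢᵃᵗ/P = Pᵢˢᵃᵗ/119.6.
  K_1 = 362.9/119.6 = 3.03428, K_2 = 76.4/119.6 = 0.63880
Rachford–Rice: g(ψ) = Σ zᵢ(Kᵢ−1)/(1+ψ(Kᵢ−1)) = 0.
Feasibility: ΣzᵢKᵢ = 1.393, Σzᵢ/Kᵢ = 1.176 — both > 1, two phases present.
Binary case is linear: z₁(K₁−1)(1+ψ(K₂−1)) + z₂(K₂−1)(1+ψ(K₁−1)) = 0
⇒ ψ = [z₁(K₁−1)+z₂(K₂−1)] / [−(K₁−1)(K₂−1)] = 0.3934/0.7348 = 0.535

ψ = 0.535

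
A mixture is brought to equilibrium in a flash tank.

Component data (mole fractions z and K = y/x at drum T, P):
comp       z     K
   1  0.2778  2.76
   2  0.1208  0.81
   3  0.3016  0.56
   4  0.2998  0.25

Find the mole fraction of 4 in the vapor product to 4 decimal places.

Material balance + equilibrium reduce to Σ zᵢ(Kᵢ−1)/(1+ψ(Kᵢ−1)) = 0.
Check two-phase: ΣzᵢKᵢ = 1.1084 > 1 and Σzᵢ/Kᵢ = 1.9876 > 1, so g(0) = 0.1084 > 0 and g(1) = -0.9876 < 0.
Iterate (Newton) starting at ψ = 0.5:
  ψ = 0.5000: g = -0.29519, g' = -0.7765 → ψ = 0.1198
  ψ = 0.1198: g = -0.00687, g' = -0.8601 → ψ = 0.1119
Converged at ψ = 0.1119.
Compositions from xᵢ = zᵢ/(1+ψ(Kᵢ−1)), yᵢ = Kᵢxᵢ:
  1: x = 0.2321, y = 0.6406
  2: x = 0.1234, y = 0.1000
  3: x = 0.3172, y = 0.1776
  4: x = 0.3273, y = 0.0818

y_4 = 0.0818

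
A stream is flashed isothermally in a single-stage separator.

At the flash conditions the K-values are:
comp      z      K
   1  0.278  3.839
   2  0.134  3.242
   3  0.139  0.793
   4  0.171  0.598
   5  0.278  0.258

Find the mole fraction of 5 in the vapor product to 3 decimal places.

y_5 = 0.117

Material balance + equilibrium reduce to Σ zᵢ(Kᵢ−1)/(1+β(Kᵢ−1)) = 0.
g(0) = ΣzᵢKᵢ − 1 = 0.786 and g(1) = 1 − Σzᵢ/Kᵢ = -0.653, so a root lies in (0, 1).
Newton–Raphson from β = 0.56:
  β = 0.560: g = -0.0362, g' = -0.968 → β = 0.523
  β = 0.523: g = -0.0001, g' = -0.966 → β = 0.522
Converged at β = 0.522.
Compositions from xᵢ = zᵢ/(1+β(Kᵢ−1)), yᵢ = Kᵢxᵢ:
  1: x = 0.112, y = 0.430
  2: x = 0.062, y = 0.200
  3: x = 0.156, y = 0.124
  4: x = 0.216, y = 0.129
  5: x = 0.454, y = 0.117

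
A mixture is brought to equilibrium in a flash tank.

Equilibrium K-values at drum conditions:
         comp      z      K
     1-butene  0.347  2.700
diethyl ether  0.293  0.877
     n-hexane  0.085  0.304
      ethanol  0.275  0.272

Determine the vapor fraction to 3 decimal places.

ψ = 0.330

Iterate (Newton) starting at ψ = 0.5:
  ψ = 0.500: g = -0.1251, g' = -0.755 → ψ = 0.334
  ψ = 0.334: g = -0.0032, g' = -0.737 → ψ = 0.330
Converged at ψ = 0.330.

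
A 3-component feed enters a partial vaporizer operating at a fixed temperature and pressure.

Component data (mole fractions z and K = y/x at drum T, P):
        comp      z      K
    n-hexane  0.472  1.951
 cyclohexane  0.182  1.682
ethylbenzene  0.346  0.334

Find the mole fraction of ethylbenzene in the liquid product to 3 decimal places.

x_ethylbenzene = 0.566

Rachford–Rice: g(ψ) = Σ zᵢ(Kᵢ−1)/(1+ψ(Kᵢ−1)) = 0.
Check two-phase: ΣzᵢKᵢ = 1.343 > 1 and Σzᵢ/Kᵢ = 1.386 > 1, so g(0) = 0.343 > 0 and g(1) = -0.386 < 0.
Newton–Raphson from ψ = 0.5:
  ψ = 0.500: g = 0.0513, g' = -0.588 → ψ = 0.587
  ψ = 0.587: g = -0.0018, g' = -0.633 → ψ = 0.584
Converged at ψ = 0.584.
Compositions from xᵢ = zᵢ/(1+ψ(Kᵢ−1)), yᵢ = Kᵢxᵢ:
  n-hexane: x = 0.303, y = 0.592
  cyclohexane: x = 0.130, y = 0.219
  ethylbenzene: x = 0.566, y = 0.189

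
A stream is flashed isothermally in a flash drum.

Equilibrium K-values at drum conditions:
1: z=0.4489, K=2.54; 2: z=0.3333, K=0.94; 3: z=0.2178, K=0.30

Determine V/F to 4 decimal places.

Material balance + equilibrium reduce to Σ zᵢ(Kᵢ−1)/(1+V/F(Kᵢ−1)) = 0.
g(0) = ΣzᵢKᵢ − 1 = 0.5188 and g(1) = 1 − Σzᵢ/Kᵢ = -0.2573, so a root lies in (0, 1).
Newton–Raphson from V/F = 0.5:
  V/F = 0.5000: g = 0.13540, g' = -0.5937 → V/F = 0.7281
  V/F = 0.7281: g = -0.00593, g' = -0.6818 → V/F = 0.7194
  V/F = 0.7194: g = -0.00003, g' = -0.6740 → V/F = 0.7193
Converged at V/F = 0.7193.

V/F = 0.7193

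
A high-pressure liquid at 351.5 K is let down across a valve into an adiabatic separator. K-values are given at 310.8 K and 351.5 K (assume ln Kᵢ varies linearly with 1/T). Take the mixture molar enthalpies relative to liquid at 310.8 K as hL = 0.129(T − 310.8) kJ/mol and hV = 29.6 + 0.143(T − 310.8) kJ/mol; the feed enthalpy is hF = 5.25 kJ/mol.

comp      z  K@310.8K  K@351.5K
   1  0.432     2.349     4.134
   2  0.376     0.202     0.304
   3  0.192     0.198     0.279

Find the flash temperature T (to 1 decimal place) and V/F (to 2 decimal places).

T = 314.3 K, V/F = 0.16

Adiabatic flash: solve Rachford–Rice at each trial T, then check hF = ψ·hV(T) + (1−ψ)·hL(T).
  T = 310.8 K: K = (2.349, 0.202, 0.198), RR gives ψ = 0.119, H_out = 3.534 kJ/mol
  T = 351.5 K: K = (4.134, 0.304, 0.279), RR gives ψ = 0.432, H_out = 18.282 kJ/mol
  T = 331.1 K: K = (3.169, 0.251, 0.237), RR gives ψ = 0.311, H_out = 11.920 kJ/mol
  T = 321.0 K: K = (2.743, 0.226, 0.218), RR gives ψ = 0.230, H_out = 8.163 kJ/mol
  T = 315.9 K: K = (2.542, 0.214, 0.208), RR gives ψ = 0.180, H_out = 5.987 kJ/mol
  T = 313.4 K: K = (2.446, 0.208, 0.203), RR gives ψ = 0.151, H_out = 4.825 kJ/mol
  T = 314.6 K: K = (2.492, 0.211, 0.205), RR gives ψ = 0.165, H_out = 5.392 kJ/mol
Linear interpolation between T = 313.4 (H_out = 4.825) and T = 314.6 (H_out = 5.392) on hF = 5.25 gives T ≈ 314.3 K, at which ψ = 0.16.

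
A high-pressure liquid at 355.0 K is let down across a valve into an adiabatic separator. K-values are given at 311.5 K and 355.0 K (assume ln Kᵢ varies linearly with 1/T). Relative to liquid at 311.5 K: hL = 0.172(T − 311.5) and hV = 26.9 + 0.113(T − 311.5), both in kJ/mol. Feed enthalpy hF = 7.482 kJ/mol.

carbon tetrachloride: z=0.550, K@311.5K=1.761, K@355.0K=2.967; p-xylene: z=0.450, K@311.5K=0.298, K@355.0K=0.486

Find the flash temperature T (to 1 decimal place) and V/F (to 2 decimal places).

Adiabatic flash: solve Rachford–Rice at each trial T, then check hF = ψ·hV(T) + (1−ψ)·hL(T).
  T = 311.5 K: K = (1.761, 0.298), RR gives ψ = 0.192, H_out = 5.169 kJ/mol
  T = 355.0 K: K = (2.967, 0.486), RR gives ψ = 0.841, H_out = 27.953 kJ/mol
  T = 333.2 K: K = (2.324, 0.386), RR gives ψ = 0.556, H_out = 17.989 kJ/mol
  T = 322.4 K: K = (2.034, 0.341), RR gives ψ = 0.399, H_out = 12.359 kJ/mol
  T = 316.9 K: K = (1.893, 0.319), RR gives ψ = 0.304, H_out = 9.009 kJ/mol
  T = 314.2 K: K = (1.827, 0.308), RR gives ψ = 0.251, H_out = 7.173 kJ/mol
  T = 315.5 K: K = (1.859, 0.313), RR gives ψ = 0.277, H_out = 8.075 kJ/mol
Linear interpolation between T = 314.2 (H_out = 7.173) and T = 315.5 (H_out = 8.075) on hF = 7.482 gives T ≈ 314.6 K, at which ψ = 0.26.

T = 314.6 K, V/F = 0.26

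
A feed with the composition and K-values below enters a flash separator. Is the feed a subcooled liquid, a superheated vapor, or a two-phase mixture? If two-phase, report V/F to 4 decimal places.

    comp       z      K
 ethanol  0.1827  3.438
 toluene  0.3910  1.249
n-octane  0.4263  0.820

superheated vapor

ΣzᵢKᵢ = 1.4660; Σzᵢ/Kᵢ = 0.8861.
Since Σzᵢ/Kᵢ < 1 the mixture is above its dew point — single vapor phase.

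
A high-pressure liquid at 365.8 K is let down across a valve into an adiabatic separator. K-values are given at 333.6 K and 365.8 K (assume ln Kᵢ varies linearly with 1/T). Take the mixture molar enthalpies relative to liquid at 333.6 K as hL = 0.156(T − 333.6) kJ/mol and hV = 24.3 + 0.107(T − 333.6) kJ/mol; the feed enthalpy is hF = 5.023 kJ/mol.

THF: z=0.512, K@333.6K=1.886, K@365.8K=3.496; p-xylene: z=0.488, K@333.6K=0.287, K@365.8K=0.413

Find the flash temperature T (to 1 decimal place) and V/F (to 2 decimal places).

T = 334.8 K, V/F = 0.20

Adiabatic flash: solve Rachford–Rice at each trial T, then check hF = ψ·hV(T) + (1−ψ)·hL(T).
  T = 333.6 K: K = (1.886, 0.287), RR gives ψ = 0.167, H_out = 4.065 kJ/mol
  T = 365.8 K: K = (3.496, 0.413), RR gives ψ = 0.677, H_out = 20.400 kJ/mol
  T = 349.7 K: K = (2.605, 0.347), RR gives ψ = 0.480, H_out = 13.800 kJ/mol
  T = 341.6 K: K = (2.223, 0.316), RR gives ψ = 0.350, H_out = 9.605 kJ/mol
  T = 337.6 K: K = (2.049, 0.301), RR gives ψ = 0.268, H_out = 7.081 kJ/mol
  T = 335.6 K: K = (1.966, 0.294), RR gives ψ = 0.220, H_out = 5.647 kJ/mol
Linear interpolation between T = 333.6 (H_out = 4.065) and T = 335.6 (H_out = 5.647) on hF = 5.023 gives T ≈ 334.8 K, at which ψ = 0.20.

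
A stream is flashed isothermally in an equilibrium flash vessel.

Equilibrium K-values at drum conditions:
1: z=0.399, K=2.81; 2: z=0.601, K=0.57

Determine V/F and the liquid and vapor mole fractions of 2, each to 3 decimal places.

Rachford–Rice: g(V/F) = Σ zᵢ(Kᵢ−1)/(1+V/F(Kᵢ−1)) = 0.
Feasibility: ΣzᵢKᵢ = 1.464, Σzᵢ/Kᵢ = 1.196 — both > 1, two phases present.
Binary case is linear: z₁(K₁−1)(1+V/F(K₂−1)) + z₂(K₂−1)(1+V/F(K₁−1)) = 0
⇒ V/F = [z₁(K₁−1)+z₂(K₂−1)] / [−(K₁−1)(K₂−1)] = 0.4638/0.7783 = 0.596
Compositions from xᵢ = zᵢ/(1+V/F(Kᵢ−1)), yᵢ = Kᵢxᵢ:
  1: x = 0.192, y = 0.539
  2: x = 0.808, y = 0.461

V/F = 0.596, x_2 = 0.808, y_2 = 0.461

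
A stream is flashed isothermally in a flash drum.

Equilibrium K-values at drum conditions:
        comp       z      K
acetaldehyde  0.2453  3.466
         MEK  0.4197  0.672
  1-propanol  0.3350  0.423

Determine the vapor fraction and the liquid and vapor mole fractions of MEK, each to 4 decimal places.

Newton iteration, ψ⁰ = 0.42:
  ψ = 0.4200: g = -0.11763, g' = -0.6150 → ψ = 0.2287
  ψ = 0.2287: g = 0.01525, g' = -0.8106 → ψ = 0.2475
  ψ = 0.2475: g = 0.00029, g' = -0.7805 → ψ = 0.2479
Converged at ψ = 0.2479.
Compositions from xᵢ = zᵢ/(1+ψ(Kᵢ−1)), yᵢ = Kᵢxᵢ:
  acetaldehyde: x = 0.1522, y = 0.5276
  MEK: x = 0.4568, y = 0.3070
  1-propanol: x = 0.3909, y = 0.1654

ψ = 0.2479, x_MEK = 0.4568, y_MEK = 0.3070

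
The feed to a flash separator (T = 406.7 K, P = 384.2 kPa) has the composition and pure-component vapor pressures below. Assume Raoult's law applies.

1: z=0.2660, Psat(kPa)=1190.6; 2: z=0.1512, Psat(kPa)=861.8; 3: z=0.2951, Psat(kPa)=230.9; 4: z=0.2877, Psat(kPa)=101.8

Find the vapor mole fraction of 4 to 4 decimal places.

y_4 = 0.1066

Raoult's law: Kᵢ = Pᵢˢᵃᵗ/P = Pᵢˢᵃᵗ/384.2.
  K_1 = 1190.6/384.2 = 3.098907, K_2 = 861.8/384.2 = 2.243103, K_3 = 230.9/384.2 = 0.600989, K_4 = 101.8/384.2 = 0.264966
Rachford–Rice: g(ψ) = Σ zᵢ(Kᵢ−1)/(1+ψ(Kᵢ−1)) = 0.
g(0) = ΣzᵢKᵢ − 1 = 0.4170 and g(1) = 1 − Σzᵢ/Kᵢ = -0.7301, so a root lies in (0, 1).
Newton iteration, ψ⁰ = 0.5:
  ψ = 0.5000: g = -0.09311, g' = -0.8297 → ψ = 0.3878
  ψ = 0.3878: g = -0.00046, g' = -0.8324 → ψ = 0.3872
Converged at ψ = 0.3872.
Compositions from xᵢ = zᵢ/(1+ψ(Kᵢ−1)), yᵢ = Kᵢxᵢ:
  1: x = 0.1467, y = 0.4547
  2: x = 0.1021, y = 0.2289
  3: x = 0.3490, y = 0.2098
  4: x = 0.4022, y = 0.1066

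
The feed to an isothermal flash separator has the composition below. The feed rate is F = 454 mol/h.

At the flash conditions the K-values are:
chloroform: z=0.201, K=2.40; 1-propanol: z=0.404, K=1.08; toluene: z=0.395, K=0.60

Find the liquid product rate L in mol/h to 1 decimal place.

Iterate (Newton) starting at V/F = 0.5:
  V/F = 0.500: g = -0.0009, g' = -0.237 → V/F = 0.496
Converged at V/F = 0.496.
Then V = V/F·F = 0.4962·454 = 225.3 mol/h and L = F − V = 228.7 mol/h.

L = 228.7 mol/h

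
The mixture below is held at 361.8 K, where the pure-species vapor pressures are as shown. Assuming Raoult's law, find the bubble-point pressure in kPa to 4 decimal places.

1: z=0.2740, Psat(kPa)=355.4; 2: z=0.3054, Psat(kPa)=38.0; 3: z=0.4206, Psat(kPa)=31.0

At the bubble point ψ → 0, so ΣzᵢKᵢ = 1 with Kᵢ = Pᵢˢᵃᵗ/P ⇒ P = ΣzᵢPᵢˢᵃᵗ.
P = 0.2740·355.4 + 0.3054·38.0 + 0.4206·31.0 = 122.0234 kPa

Pbub = 122.0234 kPa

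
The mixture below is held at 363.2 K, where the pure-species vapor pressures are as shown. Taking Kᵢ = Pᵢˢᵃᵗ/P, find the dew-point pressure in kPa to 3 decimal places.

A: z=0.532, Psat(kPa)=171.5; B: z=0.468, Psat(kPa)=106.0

Pdew = 133.029 kPa

At the dew point ψ → 1, so Σzᵢ/Kᵢ = 1 with Kᵢ = Pᵢˢᵃᵗ/P ⇒ 1/P = Σzᵢ/Pᵢˢᵃᵗ.
1/P = 0.532/171.5 + 0.468/106.0 = 0.007517 ⇒ P = 133.029 kPa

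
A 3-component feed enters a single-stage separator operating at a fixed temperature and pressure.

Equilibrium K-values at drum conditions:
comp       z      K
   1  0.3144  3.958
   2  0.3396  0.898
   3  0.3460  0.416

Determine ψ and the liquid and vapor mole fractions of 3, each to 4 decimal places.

ψ = 0.5801, x_3 = 0.5233, y_3 = 0.2177

Let ψ = V/F and solve Σ zᵢ(Kᵢ−1)/(1+ψ(Kᵢ−1)) = 0.
g(0) = ΣzᵢKᵢ − 1 = 0.6933 and g(1) = 1 − Σzᵢ/Kᵢ = -0.2893, so a root lies in (0, 1).
Newton–Raphson from ψ = 0.5:
  ψ = 0.5000: g = 0.05325, g' = -0.6870 → ψ = 0.5775
  ψ = 0.5775: g = 0.00169, g' = -0.6477 → ψ = 0.5801
Converged at ψ = 0.5801.
Compositions from xᵢ = zᵢ/(1+ψ(Kᵢ−1)), yᵢ = Kᵢxᵢ:
  1: x = 0.1158, y = 0.4582
  2: x = 0.3610, y = 0.3241
  3: x = 0.5233, y = 0.2177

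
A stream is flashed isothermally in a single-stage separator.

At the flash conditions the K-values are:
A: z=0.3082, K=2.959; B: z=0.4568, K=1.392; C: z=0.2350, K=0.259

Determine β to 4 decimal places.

Rachford–Rice: g(β) = Σ zᵢ(Kᵢ−1)/(1+β(Kᵢ−1)) = 0.
g(0) = ΣzᵢKᵢ − 1 = 0.6087 and g(1) = 1 − Σzᵢ/Kᵢ = -0.3397, so a root lies in (0, 1).
Newton–Raphson from β = 0.5:
  β = 0.5000: g = 0.17810, g' = -0.6765 → β = 0.7633
  β = 0.7633: g = -0.02104, g' = -0.9153 → β = 0.7403
  β = 0.7403: g = -0.00051, g' = -0.8723 → β = 0.7397
Converged at β = 0.7397.

β = 0.7397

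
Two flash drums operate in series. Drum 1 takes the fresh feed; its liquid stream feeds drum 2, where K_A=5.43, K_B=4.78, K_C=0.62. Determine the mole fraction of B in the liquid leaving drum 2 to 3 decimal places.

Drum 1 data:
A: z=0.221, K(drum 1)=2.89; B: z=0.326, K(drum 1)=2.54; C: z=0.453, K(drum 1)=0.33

x_B (drum 2) = 0.056

Drum 1:
Material balance + equilibrium reduce to Σ zᵢ(Kᵢ−1)/(1+ψ₁(Kᵢ−1)) = 0.
Check two-phase: ΣzᵢKᵢ = 1.616 > 1 and Σzᵢ/Kᵢ = 1.578 > 1, so g(0) = 0.616 > 0 and g(1) = -0.578 < 0.
Newton–Raphson from ψ₁ = 0.5:
  ψ₁ = 0.500: g = 0.0420, g' = -0.915 → ψ₁ = 0.546
Converged at ψ₁ = 0.546.
Drum-1 compositions:
  A: x = 0.109, y = 0.314
  B: x = 0.177, y = 0.450
  C: x = 0.714, y = 0.236
Drum-2 feed = drum-1 liquid: z₂ = (0.1088, 0.1771, 0.7141).
Drum 2:
Iterate (Newton) starting at ψ₂ = 0.5:
  ψ₂ = 0.500: g = 0.0466, g' = -0.667 → ψ₂ = 0.570
  ψ₂ = 0.570: g = 0.0027, g' = -0.594 → ψ₂ = 0.574
Converged at ψ₂ = 0.574.
  A: x = 0.031, y = 0.167
  B: x = 0.056, y = 0.267
  C: x = 0.913, y = 0.566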